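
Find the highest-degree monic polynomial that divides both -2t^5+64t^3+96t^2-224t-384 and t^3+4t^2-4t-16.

Repeated division with remainder:
  -2t^5+64t^3+96t^2-224t-384 = (-2t^2+8t+24)(t^3+4t^2-4t-16) + (0)
The last nonzero remainder t^3+4t^2-4t-16 is already monic.

t^3+4t^2-4t-16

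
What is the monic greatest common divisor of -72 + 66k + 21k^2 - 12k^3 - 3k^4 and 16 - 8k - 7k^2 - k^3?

-4 + 3k + k^2

Repeated division with remainder:
  -3k^4 - 12k^3 + 21k^2 + 66k - 72 = (3k - 9)(-k^3 - 7k^2 - 8k + 16) + (-18k^2 - 54k + 72)
  -k^3 - 7k^2 - 8k + 16 = ((1/18)k + 2/9)(-18k^2 - 54k + 72) + (0)
Last nonzero remainder: -18k^2 - 54k + 72. Dividing through by -18 gives the monic gcd k^2 + 3k - 4.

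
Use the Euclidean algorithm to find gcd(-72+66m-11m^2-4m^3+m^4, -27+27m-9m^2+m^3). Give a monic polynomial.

By polynomial division,
  m^4-4m^3-11m^2+66m-72 = (m+5)(m^3-9m^2+27m-27) + (7m^2-42m+63)
  m^3-9m^2+27m-27 = ((1/7)m-3/7)(7m^2-42m+63) + (0)
Last nonzero remainder: 7m^2-42m+63. Dividing through by 7 gives the monic gcd m^2-6m+9.

9-6m+m^2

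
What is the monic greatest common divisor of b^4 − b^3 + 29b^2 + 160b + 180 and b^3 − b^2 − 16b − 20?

Euclidean algorithm in ℚ[b]:
  b^4 − b^3 + 29b^2 + 160b + 180 = (b)(b^3 − b^2 − 16b − 20) + (45b^2 + 180b + 180)
  b^3 − b^2 − 16b − 20 = ((1/45)b − 1/9)(45b^2 + 180b + 180) + (0)
Last nonzero remainder: 45b^2 + 180b + 180. Dividing through by 45 gives the monic gcd b^2 + 4b + 4.

b^2 + 4b + 4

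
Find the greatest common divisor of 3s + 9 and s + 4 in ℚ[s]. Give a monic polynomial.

By polynomial division,
  3s + 9 = (3)(s + 4) + (-3)
  s + 4 = (-(1/3)s - 4/3)(-3) + (0)
The last nonzero remainder is the constant -3, so the polynomials are coprime and gcd = 1.

1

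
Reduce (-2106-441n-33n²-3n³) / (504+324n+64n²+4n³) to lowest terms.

(-351-15n-3n²)/(84+40n+4n²)

Repeated division with remainder:
  -3n³-33n²-441n-2106 = (-3/4)(4n³+64n²+324n+504) + (15n²-198n-1728)
  4n³+64n²+324n+504 = ((4/15)n+584/75)(15n²-198n-1728) + ((58164/25)n+348984/25)
  15n²-198n-1728 = ((125/19388)n-600/4847)((58164/25)n+348984/25) + (0)
Last nonzero remainder: (58164/25)n+348984/25. Dividing through by 58164/25 gives the monic gcd n+6.
Cancel n+6 from numerator and denominator to get the reduced form.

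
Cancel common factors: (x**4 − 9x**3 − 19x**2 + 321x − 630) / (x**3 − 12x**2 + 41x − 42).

By polynomial division,
  x**4 − 9x**3 − 19x**2 + 321x − 630 = (x + 3)(x**3 − 12x**2 + 41x − 42) + (−24x**2 + 240x − 504)
  x**3 − 12x**2 + 41x − 42 = (−(1/24)x + 1/12)(−24x**2 + 240x − 504) + (0)
Last nonzero remainder: −24x**2 + 240x − 504. Dividing through by −24 gives the monic gcd x**2 − 10x + 21.
Cancel x**2 − 10x + 21 from numerator and denominator to get the reduced form.

(x**2 + x − 30)/(x − 2)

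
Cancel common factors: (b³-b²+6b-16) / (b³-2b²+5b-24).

Euclidean algorithm in ℚ[b]:
  b³-b²+6b-16 = (b³-2b²+5b-24) + (b²+b+8)
  b³-2b²+5b-24 = (b-3)(b²+b+8) + (0)
The last nonzero remainder b²+b+8 is already monic.
Cancel b²+b+8 from numerator and denominator to get the reduced form.

(b-2)/(b-3)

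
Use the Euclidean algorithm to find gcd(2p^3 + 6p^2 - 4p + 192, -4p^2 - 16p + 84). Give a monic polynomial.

1

Euclidean algorithm in ℚ[p]:
  2p^3 + 6p^2 - 4p + 192 = (-(1/2)p + 1/2)(-4p^2 - 16p + 84) + (46p + 150)
  -4p^2 - 16p + 84 = (-(2/23)p - 34/529)(46p + 150) + (49536/529)
  46p + 150 = ((12167/24768)p + 13225/8256)(49536/529) + (0)
The last nonzero remainder is the constant 49536/529, so the polynomials are coprime and gcd = 1.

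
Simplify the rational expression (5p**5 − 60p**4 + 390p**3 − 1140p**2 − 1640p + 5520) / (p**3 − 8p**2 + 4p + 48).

(5p**3 − 40p**2 + 290p − 460)/(p − 4)

Repeated division with remainder:
  5p**5 − 60p**4 + 390p**3 − 1140p**2 − 1640p + 5520 = (5p**2 − 20p + 210)(p**3 − 8p**2 + 4p + 48) + (380p**2 − 1520p − 4560)
  p**3 − 8p**2 + 4p + 48 = ((1/380)p − 1/95)(380p**2 − 1520p − 4560) + (0)
Last nonzero remainder: 380p**2 − 1520p − 4560. Dividing through by 380 gives the monic gcd p**2 − 4p − 12.
Cancel p**2 − 4p − 12 from numerator and denominator to get the reduced form.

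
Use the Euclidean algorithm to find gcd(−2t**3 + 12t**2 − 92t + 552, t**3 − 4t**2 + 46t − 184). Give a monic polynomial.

Euclidean algorithm in ℚ[t]:
  −2t**3 + 12t**2 − 92t + 552 = (−2)(t**3 − 4t**2 + 46t − 184) + (4t**2 + 184)
  t**3 − 4t**2 + 46t − 184 = ((1/4)t − 1)(4t**2 + 184) + (0)
Last nonzero remainder: 4t**2 + 184. Dividing through by 4 gives the monic gcd t**2 + 46.

t**2 + 46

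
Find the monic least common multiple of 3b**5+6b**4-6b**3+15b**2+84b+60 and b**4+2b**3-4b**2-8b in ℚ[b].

Repeated division with remainder:
  3b**5+6b**4-6b**3+15b**2+84b+60 = (3b)(b**4+2b**3-4b**2-8b) + (6b**3+39b**2+84b+60)
  b**4+2b**3-4b**2-8b = ((1/6)b-3/4)(6b**3+39b**2+84b+60) + ((45/4)b**2+45b+45)
  6b**3+39b**2+84b+60 = ((8/15)b+4/3)((45/4)b**2+45b+45) + (0)
Last nonzero remainder: (45/4)b**2+45b+45. Dividing through by 45/4 gives the monic gcd b**2+4b+4.
Then lcm(f, g) = f·g / gcd(f, g); expanding and making the result monic gives the answer.

b**7-6b**5+9b**4+18b**3-36b**2-40b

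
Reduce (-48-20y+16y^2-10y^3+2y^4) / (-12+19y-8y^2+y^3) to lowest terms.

(12+8y-2y^2+2y^3)/(3-4y+y^2)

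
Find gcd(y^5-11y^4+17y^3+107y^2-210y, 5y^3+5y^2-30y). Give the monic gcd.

By polynomial division,
  y^5-11y^4+17y^3+107y^2-210y = ((1/5)y^2-(12/5)y+7)(5y^3+5y^2-30y) + (0)
Last nonzero remainder: 5y^3+5y^2-30y. Dividing through by 5 gives the monic gcd y^3+y^2-6y.

y^3+y^2-6y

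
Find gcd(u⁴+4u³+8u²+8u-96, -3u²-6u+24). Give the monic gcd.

Apply the Euclidean algorithm:
  u⁴+4u³+8u²+8u-96 = (-(1/3)u²-(2/3)u-4)(-3u²-6u+24) + (0)
Last nonzero remainder: -3u²-6u+24. Dividing through by -3 gives the monic gcd u²+2u-8.

u²+2u-8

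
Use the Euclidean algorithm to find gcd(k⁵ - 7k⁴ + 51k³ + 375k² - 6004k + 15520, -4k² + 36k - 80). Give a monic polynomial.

By polynomial division,
  k⁵ - 7k⁴ + 51k³ + 375k² - 6004k + 15520 = (-(1/4)k³ - (1/2)k² - (49/4)k - 194)(-4k² + 36k - 80) + (0)
Last nonzero remainder: -4k² + 36k - 80. Dividing through by -4 gives the monic gcd k² - 9k + 20.

k² - 9k + 20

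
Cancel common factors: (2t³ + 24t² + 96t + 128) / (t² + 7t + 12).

(2t² + 16t + 32)/(t + 3)

Repeated division with remainder:
  2t³ + 24t² + 96t + 128 = (2t + 10)(t² + 7t + 12) + (2t + 8)
  t² + 7t + 12 = ((1/2)t + 3/2)(2t + 8) + (0)
Last nonzero remainder: 2t + 8. Dividing through by 2 gives the monic gcd t + 4.
Cancel t + 4 from numerator and denominator to get the reduced form.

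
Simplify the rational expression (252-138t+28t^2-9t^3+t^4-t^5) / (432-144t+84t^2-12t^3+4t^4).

(28-6t-2t^2-t^3)/(48+4t^2)

By polynomial division,
  -t^5+t^4-9t^3+28t^2-138t+252 = (-(1/4)t-1/2)(4t^4-12t^3+84t^2-144t+432) + (6t^3+34t^2-102t+468)
  4t^4-12t^3+84t^2-144t+432 = ((2/3)t-52/9)(6t^3+34t^2-102t+468) + ((3136/9)t^2-(3136/3)t+3136)
  6t^3+34t^2-102t+468 = ((27/1568)t+117/784)((3136/9)t^2-(3136/3)t+3136) + (0)
Last nonzero remainder: (3136/9)t^2-(3136/3)t+3136. Dividing through by 3136/9 gives the monic gcd t^2-3t+9.
Cancel t^2-3t+9 from numerator and denominator to get the reduced form.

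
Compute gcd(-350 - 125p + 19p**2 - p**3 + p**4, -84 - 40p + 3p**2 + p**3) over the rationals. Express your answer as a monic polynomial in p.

2 + p

Repeated division with remainder:
  p**4 - p**3 + 19p**2 - 125p - 350 = (p - 4)(p**3 + 3p**2 - 40p - 84) + (71p**2 - 201p - 686)
  p**3 + 3p**2 - 40p - 84 = ((1/71)p + 414/5041)(71p**2 - 201p - 686) + (-(69720/5041)p - 139440/5041)
  71p**2 - 201p - 686 = (-(357911/69720)p + 247009/9960)(-(69720/5041)p - 139440/5041) + (0)
Last nonzero remainder: -(69720/5041)p - 139440/5041. Dividing through by -69720/5041 gives the monic gcd p + 2.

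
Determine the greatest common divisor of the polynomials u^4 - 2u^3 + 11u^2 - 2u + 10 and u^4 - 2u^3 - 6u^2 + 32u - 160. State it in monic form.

u^2 - 2u + 10

Repeated division with remainder:
  u^4 - 2u^3 + 11u^2 - 2u + 10 = (u^4 - 2u^3 - 6u^2 + 32u - 160) + (17u^2 - 34u + 170)
  u^4 - 2u^3 - 6u^2 + 32u - 160 = ((1/17)u^2 - 16/17)(17u^2 - 34u + 170) + (0)
Last nonzero remainder: 17u^2 - 34u + 170. Dividing through by 17 gives the monic gcd u^2 - 2u + 10.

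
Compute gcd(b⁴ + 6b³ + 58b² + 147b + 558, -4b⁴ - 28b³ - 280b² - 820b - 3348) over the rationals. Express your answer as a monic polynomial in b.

b² + 3b + 31

Apply the Euclidean algorithm:
  b⁴ + 6b³ + 58b² + 147b + 558 = (-1/4)(-4b⁴ - 28b³ - 280b² - 820b - 3348) + (-b³ - 12b² - 58b - 279)
  -4b⁴ - 28b³ - 280b² - 820b - 3348 = (4b - 20)(-b³ - 12b² - 58b - 279) + (-288b² - 864b - 8928)
  -b³ - 12b² - 58b - 279 = ((1/288)b + 1/32)(-288b² - 864b - 8928) + (0)
Last nonzero remainder: -288b² - 864b - 8928. Dividing through by -288 gives the monic gcd b² + 3b + 31.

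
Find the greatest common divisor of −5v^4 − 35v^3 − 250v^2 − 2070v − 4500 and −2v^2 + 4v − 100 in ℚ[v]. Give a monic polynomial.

Apply the Euclidean algorithm:
  −5v^4 − 35v^3 − 250v^2 − 2070v − 4500 = ((5/2)v^2 + (45/2)v + 45)(−2v^2 + 4v − 100) + (0)
Last nonzero remainder: −2v^2 + 4v − 100. Dividing through by −2 gives the monic gcd v^2 − 2v + 50.

v^2 − 2v + 50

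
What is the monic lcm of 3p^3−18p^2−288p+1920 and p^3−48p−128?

p^5+2p^4−128p^3−224p^2+3584p+10240

Repeated division with remainder:
  3p^3−18p^2−288p+1920 = (3)(p^3−48p−128) + (−18p^2−144p+2304)
  p^3−48p−128 = (−(1/18)p+4/9)(−18p^2−144p+2304) + (144p−1152)
  −18p^2−144p+2304 = (−(1/8)p−2)(144p−1152) + (0)
Last nonzero remainder: 144p−1152. Dividing through by 144 gives the monic gcd p−8.
Then lcm(f, g) = f·g / gcd(f, g); expanding and making the result monic gives the answer.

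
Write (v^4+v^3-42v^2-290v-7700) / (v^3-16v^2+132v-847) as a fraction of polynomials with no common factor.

By polynomial division,
  v^4+v^3-42v^2-290v-7700 = (v+17)(v^3-16v^2+132v-847) + (98v^2-1687v+6699)
  v^3-16v^2+132v-847 = ((1/98)v+17/1372)(98v^2-1687v+6699) + ((16571/196)v-182281/196)
  98v^2-1687v+6699 = ((19208/16571)v-119364/16571)((16571/196)v-182281/196) + (0)
Last nonzero remainder: (16571/196)v-182281/196. Dividing through by 16571/196 gives the monic gcd v-11.
Cancel v-11 from numerator and denominator to get the reduced form.

(v^3+12v^2+90v+700)/(v^2-5v+77)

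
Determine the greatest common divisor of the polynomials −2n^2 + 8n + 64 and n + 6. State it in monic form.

Euclidean algorithm in ℚ[n]:
  −2n^2 + 8n + 64 = (−2n + 20)(n + 6) + (−56)
  n + 6 = (−(1/56)n − 3/28)(−56) + (0)
The last nonzero remainder is the constant −56, so the polynomials are coprime and gcd = 1.

1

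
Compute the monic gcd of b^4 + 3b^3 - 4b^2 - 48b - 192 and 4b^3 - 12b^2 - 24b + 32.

b - 4

Apply the Euclidean algorithm:
  b^4 + 3b^3 - 4b^2 - 48b - 192 = ((1/4)b + 3/2)(4b^3 - 12b^2 - 24b + 32) + (20b^2 - 20b - 240)
  4b^3 - 12b^2 - 24b + 32 = ((1/5)b - 2/5)(20b^2 - 20b - 240) + (16b - 64)
  20b^2 - 20b - 240 = ((5/4)b + 15/4)(16b - 64) + (0)
Last nonzero remainder: 16b - 64. Dividing through by 16 gives the monic gcd b - 4.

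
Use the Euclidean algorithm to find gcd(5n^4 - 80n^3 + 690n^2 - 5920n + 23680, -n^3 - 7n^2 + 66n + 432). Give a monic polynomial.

n - 8

Apply the Euclidean algorithm:
  5n^4 - 80n^3 + 690n^2 - 5920n + 23680 = (-5n + 115)(-n^3 - 7n^2 + 66n + 432) + (1825n^2 - 11350n - 26000)
  -n^3 - 7n^2 + 66n + 432 = (-(1/1825)n - 193/26645)(1825n^2 - 11350n - 26000) + (-(162316/5329)n + 1298528/5329)
  1825n^2 - 11350n - 26000 = (-(9725425/162316)n - 8659625/81158)(-(162316/5329)n + 1298528/5329) + (0)
Last nonzero remainder: -(162316/5329)n + 1298528/5329. Dividing through by -162316/5329 gives the monic gcd n - 8.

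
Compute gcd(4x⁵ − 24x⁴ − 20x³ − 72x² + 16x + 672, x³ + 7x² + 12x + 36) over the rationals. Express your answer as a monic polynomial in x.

Apply the Euclidean algorithm:
  4x⁵ − 24x⁴ − 20x³ − 72x² + 16x + 672 = (4x² − 52x + 296)(x³ + 7x² + 12x + 36) + (−1664x² − 1664x − 9984)
  x³ + 7x² + 12x + 36 = (−(1/1664)x − 3/832)(−1664x² − 1664x − 9984) + (0)
Last nonzero remainder: −1664x² − 1664x − 9984. Dividing through by −1664 gives the monic gcd x² + x + 6.

x² + x + 6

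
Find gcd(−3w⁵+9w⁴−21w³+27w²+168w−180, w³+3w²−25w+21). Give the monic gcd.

Repeated division with remainder:
  −3w⁵+9w⁴−21w³+27w²+168w−180 = (−3w²+18w−150)(w³+3w²−25w+21) + (990w²−3960w+2970)
  w³+3w²−25w+21 = ((1/990)w+7/990)(990w²−3960w+2970) + (0)
Last nonzero remainder: 990w²−3960w+2970. Dividing through by 990 gives the monic gcd w²−4w+3.

w²−4w+3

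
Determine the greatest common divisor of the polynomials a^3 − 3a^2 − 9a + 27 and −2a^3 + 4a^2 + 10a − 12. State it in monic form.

Apply the Euclidean algorithm:
  a^3 − 3a^2 − 9a + 27 = (−1/2)(−2a^3 + 4a^2 + 10a − 12) + (−a^2 − 4a + 21)
  −2a^3 + 4a^2 + 10a − 12 = (2a − 12)(−a^2 − 4a + 21) + (−80a + 240)
  −a^2 − 4a + 21 = ((1/80)a + 7/80)(−80a + 240) + (0)
Last nonzero remainder: −80a + 240. Dividing through by −80 gives the monic gcd a − 3.

a − 3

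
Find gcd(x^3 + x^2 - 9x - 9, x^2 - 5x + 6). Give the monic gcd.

x - 3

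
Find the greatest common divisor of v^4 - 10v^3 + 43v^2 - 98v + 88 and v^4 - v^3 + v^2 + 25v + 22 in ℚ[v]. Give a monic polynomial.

v^2 - 4v + 11

Euclidean algorithm in ℚ[v]:
  v^4 - 10v^3 + 43v^2 - 98v + 88 = (v^4 - v^3 + v^2 + 25v + 22) + (-9v^3 + 42v^2 - 123v + 66)
  v^4 - v^3 + v^2 + 25v + 22 = (-(1/9)v - 11/27)(-9v^3 + 42v^2 - 123v + 66) + ((40/9)v^2 - (160/9)v + 440/9)
  -9v^3 + 42v^2 - 123v + 66 = (-(81/40)v + 27/20)((40/9)v^2 - (160/9)v + 440/9) + (0)
Last nonzero remainder: (40/9)v^2 - (160/9)v + 440/9. Dividing through by 40/9 gives the monic gcd v^2 - 4v + 11.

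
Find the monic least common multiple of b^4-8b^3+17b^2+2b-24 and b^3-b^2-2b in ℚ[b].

Euclidean algorithm in ℚ[b]:
  b^4-8b^3+17b^2+2b-24 = (b-7)(b^3-b^2-2b) + (12b^2-12b-24)
  b^3-b^2-2b = ((1/12)b)(12b^2-12b-24) + (0)
Last nonzero remainder: 12b^2-12b-24. Dividing through by 12 gives the monic gcd b^2-b-2.
Then lcm(f, g) = f·g / gcd(f, g); expanding and making the result monic gives the answer.

b^5-8b^4+17b^3+2b^2-24b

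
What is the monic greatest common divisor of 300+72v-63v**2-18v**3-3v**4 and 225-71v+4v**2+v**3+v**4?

25+6v+v**2

Euclidean algorithm in ℚ[v]:
  -3v**4-18v**3-63v**2+72v+300 = (-3)(v**4+v**3+4v**2-71v+225) + (-15v**3-51v**2-141v+975)
  v**4+v**3+4v**2-71v+225 = (-(1/15)v+4/25)(-15v**3-51v**2-141v+975) + ((69/25)v**2+(414/25)v+69)
  -15v**3-51v**2-141v+975 = (-(125/23)v+325/23)((69/25)v**2+(414/25)v+69) + (0)
Last nonzero remainder: (69/25)v**2+(414/25)v+69. Dividing through by 69/25 gives the monic gcd v**2+6v+25.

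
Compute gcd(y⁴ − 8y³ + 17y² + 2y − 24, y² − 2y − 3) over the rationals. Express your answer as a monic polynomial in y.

Apply the Euclidean algorithm:
  y⁴ − 8y³ + 17y² + 2y − 24 = (y² − 6y + 8)(y² − 2y − 3) + (0)
The last nonzero remainder y² − 2y − 3 is already monic.

y² − 2y − 3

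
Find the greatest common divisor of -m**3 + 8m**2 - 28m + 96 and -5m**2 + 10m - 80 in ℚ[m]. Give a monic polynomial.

Repeated division with remainder:
  -m**3 + 8m**2 - 28m + 96 = ((1/5)m - 6/5)(-5m**2 + 10m - 80) + (0)
Last nonzero remainder: -5m**2 + 10m - 80. Dividing through by -5 gives the monic gcd m**2 - 2m + 16.

m**2 - 2m + 16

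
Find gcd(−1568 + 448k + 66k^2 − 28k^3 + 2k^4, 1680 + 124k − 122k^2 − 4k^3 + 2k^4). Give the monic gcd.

Euclidean algorithm in ℚ[k]:
  2k^4 − 28k^3 + 66k^2 + 448k − 1568 = (2k^4 − 4k^3 − 122k^2 + 124k + 1680) + (−24k^3 + 188k^2 + 324k − 3248)
  2k^4 − 4k^3 − 122k^2 + 124k + 1680 = (−(1/12)k − 35/72)(−24k^3 + 188k^2 + 324k − 3248) + (−(65/18)k^2 + (65/6)k + 910/9)
  −24k^3 + 188k^2 + 324k − 3248 = ((432/65)k − 2088/65)(−(65/18)k^2 + (65/6)k + 910/9) + (0)
Last nonzero remainder: −(65/18)k^2 + (65/6)k + 910/9. Dividing through by −65/18 gives the monic gcd k^2 − 3k − 28.

−28 − 3k + k^2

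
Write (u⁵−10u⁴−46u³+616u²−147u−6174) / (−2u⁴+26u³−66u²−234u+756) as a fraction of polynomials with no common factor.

(−u²+49)/(2u−6)

By polynomial division,
  u⁵−10u⁴−46u³+616u²−147u−6174 = (−(1/2)u−3/2)(−2u⁴+26u³−66u²−234u+756) + (−40u³+400u²−120u−5040)
  −2u⁴+26u³−66u²−234u+756 = ((1/20)u−3/20)(−40u³+400u²−120u−5040) + (0)
Last nonzero remainder: −40u³+400u²−120u−5040. Dividing through by −40 gives the monic gcd u³−10u²+3u+126.
Cancel u³−10u²+3u+126 from numerator and denominator to get the reduced form.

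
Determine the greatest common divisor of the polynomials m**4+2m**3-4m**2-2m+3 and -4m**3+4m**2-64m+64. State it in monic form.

m-1

Repeated division with remainder:
  m**4+2m**3-4m**2-2m+3 = (-(1/4)m-3/4)(-4m**3+4m**2-64m+64) + (-17m**2-34m+51)
  -4m**3+4m**2-64m+64 = ((4/17)m-12/17)(-17m**2-34m+51) + (-100m+100)
  -17m**2-34m+51 = ((17/100)m+51/100)(-100m+100) + (0)
Last nonzero remainder: -100m+100. Dividing through by -100 gives the monic gcd m-1.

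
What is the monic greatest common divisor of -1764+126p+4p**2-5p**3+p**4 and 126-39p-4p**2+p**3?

-42-p+p**2

By polynomial division,
  p**4-5p**3+4p**2+126p-1764 = (p-1)(p**3-4p**2-39p+126) + (39p**2-39p-1638)
  p**3-4p**2-39p+126 = ((1/39)p-1/13)(39p**2-39p-1638) + (0)
Last nonzero remainder: 39p**2-39p-1638. Dividing through by 39 gives the monic gcd p**2-p-42.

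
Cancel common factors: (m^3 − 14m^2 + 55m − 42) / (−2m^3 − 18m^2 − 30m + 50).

(−m^2 + 13m − 42)/(2m^2 + 20m + 50)

Apply the Euclidean algorithm:
  m^3 − 14m^2 + 55m − 42 = (−1/2)(−2m^3 − 18m^2 − 30m + 50) + (−23m^2 + 40m − 17)
  −2m^3 − 18m^2 − 30m + 50 = ((2/23)m + 494/529)(−23m^2 + 40m − 17) + (−(34848/529)m + 34848/529)
  −23m^2 + 40m − 17 = ((12167/34848)m − 8993/34848)(−(34848/529)m + 34848/529) + (0)
Last nonzero remainder: −(34848/529)m + 34848/529. Dividing through by −34848/529 gives the monic gcd m − 1.
Cancel m − 1 from numerator and denominator to get the reduced form.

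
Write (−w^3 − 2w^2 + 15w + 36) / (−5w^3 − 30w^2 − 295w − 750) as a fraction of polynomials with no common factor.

Euclidean algorithm in ℚ[w]:
  −w^3 − 2w^2 + 15w + 36 = (1/5)(−5w^3 − 30w^2 − 295w − 750) + (4w^2 + 74w + 186)
  −5w^3 − 30w^2 − 295w − 750 = (−(5/4)w + 125/8)(4w^2 + 74w + 186) + (−(4875/4)w − 14625/4)
  4w^2 + 74w + 186 = (−(16/4875)w − 248/4875)(−(4875/4)w − 14625/4) + (0)
Last nonzero remainder: −(4875/4)w − 14625/4. Dividing through by −4875/4 gives the monic gcd w + 3.
Cancel w + 3 from numerator and denominator to get the reduced form.

(w^2 − w − 12)/(5w^2 + 15w + 250)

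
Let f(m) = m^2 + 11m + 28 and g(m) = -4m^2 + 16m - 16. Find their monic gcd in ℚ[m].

By polynomial division,
  m^2 + 11m + 28 = (-1/4)(-4m^2 + 16m - 16) + (15m + 24)
  -4m^2 + 16m - 16 = (-(4/15)m + 112/75)(15m + 24) + (-1296/25)
  15m + 24 = (-(125/432)m - 25/54)(-1296/25) + (0)
The last nonzero remainder is the constant -1296/25, so the polynomials are coprime and gcd = 1.

1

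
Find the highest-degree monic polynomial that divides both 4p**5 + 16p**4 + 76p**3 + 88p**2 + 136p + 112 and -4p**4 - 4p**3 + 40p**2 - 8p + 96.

p**2 + 2

By polynomial division,
  4p**5 + 16p**4 + 76p**3 + 88p**2 + 136p + 112 = (-p - 3)(-4p**4 - 4p**3 + 40p**2 - 8p + 96) + (104p**3 + 200p**2 + 208p + 400)
  -4p**4 - 4p**3 + 40p**2 - 8p + 96 = (-(1/26)p + 6/169)(104p**3 + 200p**2 + 208p + 400) + ((6912/169)p**2 + 13824/169)
  104p**3 + 200p**2 + 208p + 400 = ((2197/864)p + 4225/864)((6912/169)p**2 + 13824/169) + (0)
Last nonzero remainder: (6912/169)p**2 + 13824/169. Dividing through by 6912/169 gives the monic gcd p**2 + 2.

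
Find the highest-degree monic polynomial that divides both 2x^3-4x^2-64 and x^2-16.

Repeated division with remainder:
  2x^3-4x^2-64 = (2x-4)(x^2-16) + (32x-128)
  x^2-16 = ((1/32)x+1/8)(32x-128) + (0)
Last nonzero remainder: 32x-128. Dividing through by 32 gives the monic gcd x-4.

x-4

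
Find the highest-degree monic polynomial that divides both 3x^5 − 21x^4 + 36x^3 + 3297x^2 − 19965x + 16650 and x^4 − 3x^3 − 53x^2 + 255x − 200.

Repeated division with remainder:
  3x^5 − 21x^4 + 36x^3 + 3297x^2 − 19965x + 16650 = (3x − 12)(x^4 − 3x^3 − 53x^2 + 255x − 200) + (159x^3 + 1896x^2 − 16305x + 14250)
  x^4 − 3x^3 − 53x^2 + 255x − 200 = ((1/159)x − 791/8427)(159x^3 + 1896x^2 − 16305x + 14250) + ((639090/2809)x^2 − (3834540/2809)x + 3195450/2809)
  159x^3 + 1896x^2 − 16305x + 14250 = ((148877/213030)x + 266855/21303)((639090/2809)x^2 − (3834540/2809)x + 3195450/2809) + (0)
Last nonzero remainder: (639090/2809)x^2 − (3834540/2809)x + 3195450/2809. Dividing through by 639090/2809 gives the monic gcd x^2 − 6x + 5.

x^2 − 6x + 5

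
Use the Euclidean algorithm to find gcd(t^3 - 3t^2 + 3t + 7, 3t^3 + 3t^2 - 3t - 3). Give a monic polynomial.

t + 1

Repeated division with remainder:
  t^3 - 3t^2 + 3t + 7 = (1/3)(3t^3 + 3t^2 - 3t - 3) + (-4t^2 + 4t + 8)
  3t^3 + 3t^2 - 3t - 3 = (-(3/4)t - 3/2)(-4t^2 + 4t + 8) + (9t + 9)
  -4t^2 + 4t + 8 = (-(4/9)t + 8/9)(9t + 9) + (0)
Last nonzero remainder: 9t + 9. Dividing through by 9 gives the monic gcd t + 1.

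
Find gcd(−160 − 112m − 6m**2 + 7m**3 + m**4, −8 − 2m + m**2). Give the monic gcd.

Repeated division with remainder:
  m**4 + 7m**3 − 6m**2 − 112m − 160 = (m**2 + 9m + 20)(m**2 − 2m − 8) + (0)
The last nonzero remainder m**2 − 2m − 8 is already monic.

−8 − 2m + m**2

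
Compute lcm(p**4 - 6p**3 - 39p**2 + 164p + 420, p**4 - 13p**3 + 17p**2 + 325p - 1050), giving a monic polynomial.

Repeated division with remainder:
  p**4 - 6p**3 - 39p**2 + 164p + 420 = (p**4 - 13p**3 + 17p**2 + 325p - 1050) + (7p**3 - 56p**2 - 161p + 1470)
  p**4 - 13p**3 + 17p**2 + 325p - 1050 = ((1/7)p - 5/7)(7p**3 - 56p**2 - 161p + 1470) + (0)
Last nonzero remainder: 7p**3 - 56p**2 - 161p + 1470. Dividing through by 7 gives the monic gcd p**3 - 8p**2 - 23p + 210.
Then lcm(f, g) = f·g / gcd(f, g); expanding and making the result monic gives the answer.

p**5 - 11p**4 - 9p**3 + 359p**2 - 400p - 2100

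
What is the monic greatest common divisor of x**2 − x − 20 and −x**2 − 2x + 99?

1

By polynomial division,
  x**2 − x − 20 = (−1)(−x**2 − 2x + 99) + (−3x + 79)
  −x**2 − 2x + 99 = ((1/3)x + 85/9)(−3x + 79) + (−5824/9)
  −3x + 79 = ((27/5824)x − 711/5824)(−5824/9) + (0)
The last nonzero remainder is the constant −5824/9, so the polynomials are coprime and gcd = 1.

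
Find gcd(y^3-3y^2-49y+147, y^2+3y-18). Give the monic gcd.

By polynomial division,
  y^3-3y^2-49y+147 = (y-6)(y^2+3y-18) + (-13y+39)
  y^2+3y-18 = (-(1/13)y-6/13)(-13y+39) + (0)
Last nonzero remainder: -13y+39. Dividing through by -13 gives the monic gcd y-3.

y-3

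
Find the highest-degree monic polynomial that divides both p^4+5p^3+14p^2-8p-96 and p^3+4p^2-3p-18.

p^2+p-6

By polynomial division,
  p^4+5p^3+14p^2-8p-96 = (p+1)(p^3+4p^2-3p-18) + (13p^2+13p-78)
  p^3+4p^2-3p-18 = ((1/13)p+3/13)(13p^2+13p-78) + (0)
Last nonzero remainder: 13p^2+13p-78. Dividing through by 13 gives the monic gcd p^2+p-6.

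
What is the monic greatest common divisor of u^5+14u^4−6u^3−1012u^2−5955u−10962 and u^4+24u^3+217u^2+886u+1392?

Euclidean algorithm in ℚ[u]:
  u^5+14u^4−6u^3−1012u^2−5955u−10962 = (u−10)(u^4+24u^3+217u^2+886u+1392) + (17u^3+272u^2+1513u+2958)
  u^4+24u^3+217u^2+886u+1392 = ((1/17)u+8/17)(17u^3+272u^2+1513u+2958) + (0)
Last nonzero remainder: 17u^3+272u^2+1513u+2958. Dividing through by 17 gives the monic gcd u^3+16u^2+89u+174.

u^3+16u^2+89u+174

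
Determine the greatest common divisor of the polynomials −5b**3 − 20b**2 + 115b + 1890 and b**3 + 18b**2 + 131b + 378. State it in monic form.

b**2 + 11b + 54

By polynomial division,
  −5b**3 − 20b**2 + 115b + 1890 = (−5)(b**3 + 18b**2 + 131b + 378) + (70b**2 + 770b + 3780)
  b**3 + 18b**2 + 131b + 378 = ((1/70)b + 1/10)(70b**2 + 770b + 3780) + (0)
Last nonzero remainder: 70b**2 + 770b + 3780. Dividing through by 70 gives the monic gcd b**2 + 11b + 54.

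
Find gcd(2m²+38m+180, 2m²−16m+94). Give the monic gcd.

By polynomial division,
  2m²+38m+180 = (2m²−16m+94) + (54m+86)
  2m²−16m+94 = ((1/27)m−259/729)(54m+86) + (90800/729)
  54m+86 = ((19683/45400)m+31347/45400)(90800/729) + (0)
The last nonzero remainder is the constant 90800/729, so the polynomials are coprime and gcd = 1.

1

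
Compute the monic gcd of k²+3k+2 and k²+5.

1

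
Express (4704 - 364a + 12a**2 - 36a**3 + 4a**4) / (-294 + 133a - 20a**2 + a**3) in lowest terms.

(96 + 20a + 4a**2)/(-6 + a)

Apply the Euclidean algorithm:
  4a**4 - 36a**3 + 12a**2 - 364a + 4704 = (4a + 44)(a**3 - 20a**2 + 133a - 294) + (360a**2 - 5040a + 17640)
  a**3 - 20a**2 + 133a - 294 = ((1/360)a - 1/60)(360a**2 - 5040a + 17640) + (0)
Last nonzero remainder: 360a**2 - 5040a + 17640. Dividing through by 360 gives the monic gcd a**2 - 14a + 49.
Cancel a**2 - 14a + 49 from numerator and denominator to get the reduced form.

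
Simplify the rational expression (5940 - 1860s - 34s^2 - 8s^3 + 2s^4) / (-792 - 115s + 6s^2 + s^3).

(-540 + 120s + 14s^2 + 2s^3)/(72 + 17s + s^2)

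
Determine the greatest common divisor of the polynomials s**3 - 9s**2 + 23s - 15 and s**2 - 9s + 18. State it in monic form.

s - 3

Apply the Euclidean algorithm:
  s**3 - 9s**2 + 23s - 15 = (s)(s**2 - 9s + 18) + (5s - 15)
  s**2 - 9s + 18 = ((1/5)s - 6/5)(5s - 15) + (0)
Last nonzero remainder: 5s - 15. Dividing through by 5 gives the monic gcd s - 3.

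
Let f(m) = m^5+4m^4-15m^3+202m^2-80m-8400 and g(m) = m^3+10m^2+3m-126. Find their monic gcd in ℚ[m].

m^2+13m+42

By polynomial division,
  m^5+4m^4-15m^3+202m^2-80m-8400 = (m^2-6m+42)(m^3+10m^2+3m-126) + (-74m^2-962m-3108)
  m^3+10m^2+3m-126 = (-(1/74)m+3/74)(-74m^2-962m-3108) + (0)
Last nonzero remainder: -74m^2-962m-3108. Dividing through by -74 gives the monic gcd m^2+13m+42.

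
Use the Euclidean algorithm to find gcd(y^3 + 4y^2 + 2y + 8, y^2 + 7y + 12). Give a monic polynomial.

y + 4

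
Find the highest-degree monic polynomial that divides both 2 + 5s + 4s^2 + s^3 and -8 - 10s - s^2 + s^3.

2 + 3s + s^2

By polynomial division,
  s^3 + 4s^2 + 5s + 2 = (s^3 - s^2 - 10s - 8) + (5s^2 + 15s + 10)
  s^3 - s^2 - 10s - 8 = ((1/5)s - 4/5)(5s^2 + 15s + 10) + (0)
Last nonzero remainder: 5s^2 + 15s + 10. Dividing through by 5 gives the monic gcd s^2 + 3s + 2.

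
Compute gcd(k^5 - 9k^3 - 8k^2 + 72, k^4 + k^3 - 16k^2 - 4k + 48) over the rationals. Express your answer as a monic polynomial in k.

k^2 - 5k + 6

Repeated division with remainder:
  k^5 - 9k^3 - 8k^2 + 72 = (k - 1)(k^4 + k^3 - 16k^2 - 4k + 48) + (8k^3 - 20k^2 - 52k + 120)
  k^4 + k^3 - 16k^2 - 4k + 48 = ((1/8)k + 7/16)(8k^3 - 20k^2 - 52k + 120) + (-(3/4)k^2 + (15/4)k - 9/2)
  8k^3 - 20k^2 - 52k + 120 = (-(32/3)k - 80/3)(-(3/4)k^2 + (15/4)k - 9/2) + (0)
Last nonzero remainder: -(3/4)k^2 + (15/4)k - 9/2. Dividing through by -3/4 gives the monic gcd k^2 - 5k + 6.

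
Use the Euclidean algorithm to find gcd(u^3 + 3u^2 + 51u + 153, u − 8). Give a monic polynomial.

By polynomial division,
  u^3 + 3u^2 + 51u + 153 = (u^2 + 11u + 139)(u − 8) + (1265)
  u − 8 = ((1/1265)u − 8/1265)(1265) + (0)
The last nonzero remainder is the constant 1265, so the polynomials are coprime and gcd = 1.

1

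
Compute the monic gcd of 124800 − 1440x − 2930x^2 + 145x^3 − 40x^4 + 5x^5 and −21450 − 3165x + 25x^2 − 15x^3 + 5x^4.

Apply the Euclidean algorithm:
  5x^5 − 40x^4 + 145x^3 − 2930x^2 − 1440x + 124800 = (x − 5)(5x^4 − 15x^3 + 25x^2 − 3165x − 21450) + (45x^3 + 360x^2 + 4185x + 17550)
  5x^4 − 15x^3 + 25x^2 − 3165x − 21450 = ((1/9)x − 11/9)(45x^3 + 360x^2 + 4185x + 17550) + (0)
Last nonzero remainder: 45x^3 + 360x^2 + 4185x + 17550. Dividing through by 45 gives the monic gcd x^3 + 8x^2 + 93x + 390.

390 + 93x + 8x^2 + x^3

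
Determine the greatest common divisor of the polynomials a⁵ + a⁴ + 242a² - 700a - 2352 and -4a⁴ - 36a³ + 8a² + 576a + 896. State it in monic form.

Repeated division with remainder:
  a⁵ + a⁴ + 242a² - 700a - 2352 = (-(1/4)a + 2)(-4a⁴ - 36a³ + 8a² + 576a + 896) + (74a³ + 370a² - 1628a - 4144)
  -4a⁴ - 36a³ + 8a² + 576a + 896 = (-(2/37)a - 8/37)(74a³ + 370a² - 1628a - 4144) + (0)
Last nonzero remainder: 74a³ + 370a² - 1628a - 4144. Dividing through by 74 gives the monic gcd a³ + 5a² - 22a - 56.

a³ + 5a² - 22a - 56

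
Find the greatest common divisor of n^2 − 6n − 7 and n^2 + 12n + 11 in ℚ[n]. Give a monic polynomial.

By polynomial division,
  n^2 − 6n − 7 = (n^2 + 12n + 11) + (−18n − 18)
  n^2 + 12n + 11 = (−(1/18)n − 11/18)(−18n − 18) + (0)
Last nonzero remainder: −18n − 18. Dividing through by −18 gives the monic gcd n + 1.

n + 1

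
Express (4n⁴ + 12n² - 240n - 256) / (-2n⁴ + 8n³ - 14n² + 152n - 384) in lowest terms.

(-2n - 2)/(n - 3)

Euclidean algorithm in ℚ[n]:
  4n⁴ + 12n² - 240n - 256 = (-2)(-2n⁴ + 8n³ - 14n² + 152n - 384) + (16n³ - 16n² + 64n - 1024)
  -2n⁴ + 8n³ - 14n² + 152n - 384 = (-(1/8)n + 3/8)(16n³ - 16n² + 64n - 1024) + (0)
Last nonzero remainder: 16n³ - 16n² + 64n - 1024. Dividing through by 16 gives the monic gcd n³ - n² + 4n - 64.
Cancel n³ - n² + 4n - 64 from numerator and denominator to get the reduced form.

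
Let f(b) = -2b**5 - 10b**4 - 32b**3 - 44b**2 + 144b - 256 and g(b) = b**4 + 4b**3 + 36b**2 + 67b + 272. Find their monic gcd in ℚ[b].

b**2 + 3b + 16

Repeated division with remainder:
  -2b**5 - 10b**4 - 32b**3 - 44b**2 + 144b - 256 = (-2b - 2)(b**4 + 4b**3 + 36b**2 + 67b + 272) + (48b**3 + 162b**2 + 822b + 288)
  b**4 + 4b**3 + 36b**2 + 67b + 272 = ((1/48)b + 5/384)(48b**3 + 162b**2 + 822b + 288) + ((1073/64)b**2 + (3219/64)b + 1073/4)
  48b**3 + 162b**2 + 822b + 288 = ((3072/1073)b + 1152/1073)((1073/64)b**2 + (3219/64)b + 1073/4) + (0)
Last nonzero remainder: (1073/64)b**2 + (3219/64)b + 1073/4. Dividing through by 1073/64 gives the monic gcd b**2 + 3b + 16.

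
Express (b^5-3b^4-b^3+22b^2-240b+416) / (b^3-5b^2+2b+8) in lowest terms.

(b^3+3b^2+9b+52)/(b+1)

Euclidean algorithm in ℚ[b]:
  b^5-3b^4-b^3+22b^2-240b+416 = (b^2+2b+7)(b^3-5b^2+2b+8) + (45b^2-270b+360)
  b^3-5b^2+2b+8 = ((1/45)b+1/45)(45b^2-270b+360) + (0)
Last nonzero remainder: 45b^2-270b+360. Dividing through by 45 gives the monic gcd b^2-6b+8.
Cancel b^2-6b+8 from numerator and denominator to get the reduced form.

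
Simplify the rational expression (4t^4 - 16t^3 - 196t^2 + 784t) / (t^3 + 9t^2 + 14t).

(4t^2 - 44t + 112)/(t + 2)

Euclidean algorithm in ℚ[t]:
  4t^4 - 16t^3 - 196t^2 + 784t = (4t - 52)(t^3 + 9t^2 + 14t) + (216t^2 + 1512t)
  t^3 + 9t^2 + 14t = ((1/216)t + 1/108)(216t^2 + 1512t) + (0)
Last nonzero remainder: 216t^2 + 1512t. Dividing through by 216 gives the monic gcd t^2 + 7t.
Cancel t^2 + 7t from numerator and denominator to get the reduced form.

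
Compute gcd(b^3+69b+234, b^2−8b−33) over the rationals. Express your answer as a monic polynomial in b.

b+3

Repeated division with remainder:
  b^3+69b+234 = (b+8)(b^2−8b−33) + (166b+498)
  b^2−8b−33 = ((1/166)b−11/166)(166b+498) + (0)
Last nonzero remainder: 166b+498. Dividing through by 166 gives the monic gcd b+3.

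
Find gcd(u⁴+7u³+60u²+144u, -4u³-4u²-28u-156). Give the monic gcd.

u+3

Repeated division with remainder:
  u⁴+7u³+60u²+144u = (-(1/4)u-3/2)(-4u³-4u²-28u-156) + (47u²+63u-234)
  -4u³-4u²-28u-156 = (-(4/47)u+64/2209)(47u²+63u-234) + (-(109876/2209)u-329628/2209)
  47u²+63u-234 = (-(103823/109876)u+6627/4226)(-(109876/2209)u-329628/2209) + (0)
Last nonzero remainder: -(109876/2209)u-329628/2209. Dividing through by -109876/2209 gives the monic gcd u+3.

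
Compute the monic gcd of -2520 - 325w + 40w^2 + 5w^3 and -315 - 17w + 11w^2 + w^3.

Apply the Euclidean algorithm:
  5w^3 + 40w^2 - 325w - 2520 = (5)(w^3 + 11w^2 - 17w - 315) + (-15w^2 - 240w - 945)
  w^3 + 11w^2 - 17w - 315 = (-(1/15)w + 1/3)(-15w^2 - 240w - 945) + (0)
Last nonzero remainder: -15w^2 - 240w - 945. Dividing through by -15 gives the monic gcd w^2 + 16w + 63.

63 + 16w + w^2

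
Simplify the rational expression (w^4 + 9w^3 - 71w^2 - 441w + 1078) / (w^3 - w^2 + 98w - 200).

Euclidean algorithm in ℚ[w]:
  w^4 + 9w^3 - 71w^2 - 441w + 1078 = (w + 10)(w^3 - w^2 + 98w - 200) + (-159w^2 - 1221w + 3078)
  w^3 - w^2 + 98w - 200 = (-(1/159)w + 460/8427)(-159w^2 - 1221w + 3078) + ((516880/2809)w - 1033760/2809)
  -159w^2 - 1221w + 3078 = (-(446631/516880)w - 4323051/516880)((516880/2809)w - 1033760/2809) + (0)
Last nonzero remainder: (516880/2809)w - 1033760/2809. Dividing through by 516880/2809 gives the monic gcd w - 2.
Cancel w - 2 from numerator and denominator to get the reduced form.

(w^3 + 11w^2 - 49w - 539)/(w^2 + w + 100)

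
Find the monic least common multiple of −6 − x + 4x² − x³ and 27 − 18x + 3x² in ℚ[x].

Euclidean algorithm in ℚ[x]:
  −x³ + 4x² − x − 6 = (−(1/3)x − 2/3)(3x² − 18x + 27) + (−4x + 12)
  3x² − 18x + 27 = (−(3/4)x + 9/4)(−4x + 12) + (0)
Last nonzero remainder: −4x + 12. Dividing through by −4 gives the monic gcd x − 3.
Then lcm(f, g) = f·g / gcd(f, g); expanding and making the result monic gives the answer.

−18 + 3x + 13x² − 7x³ + x⁴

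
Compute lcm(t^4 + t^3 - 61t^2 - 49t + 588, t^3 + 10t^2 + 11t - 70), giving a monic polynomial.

t^6 + 4t^5 - 68t^4 - 242t^3 + 1051t^2 + 2254t - 5880

Repeated division with remainder:
  t^4 + t^3 - 61t^2 - 49t + 588 = (t - 9)(t^3 + 10t^2 + 11t - 70) + (18t^2 + 120t - 42)
  t^3 + 10t^2 + 11t - 70 = ((1/18)t + 5/27)(18t^2 + 120t - 42) + (-(80/9)t - 560/9)
  18t^2 + 120t - 42 = (-(81/40)t + 27/40)(-(80/9)t - 560/9) + (0)
Last nonzero remainder: -(80/9)t - 560/9. Dividing through by -80/9 gives the monic gcd t + 7.
Then lcm(f, g) = f·g / gcd(f, g); expanding and making the result monic gives the answer.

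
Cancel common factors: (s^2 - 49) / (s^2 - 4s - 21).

(s + 7)/(s + 3)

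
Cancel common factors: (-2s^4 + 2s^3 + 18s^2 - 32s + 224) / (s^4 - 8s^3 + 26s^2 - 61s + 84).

By polynomial division,
  -2s^4 + 2s^3 + 18s^2 - 32s + 224 = (-2)(s^4 - 8s^3 + 26s^2 - 61s + 84) + (-14s^3 + 70s^2 - 154s + 392)
  s^4 - 8s^3 + 26s^2 - 61s + 84 = (-(1/14)s + 3/14)(-14s^3 + 70s^2 - 154s + 392) + (0)
Last nonzero remainder: -14s^3 + 70s^2 - 154s + 392. Dividing through by -14 gives the monic gcd s^3 - 5s^2 + 11s - 28.
Cancel s^3 - 5s^2 + 11s - 28 from numerator and denominator to get the reduced form.

(-2s - 8)/(s - 3)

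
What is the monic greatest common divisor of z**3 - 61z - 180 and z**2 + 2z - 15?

z + 5

Repeated division with remainder:
  z**3 - 61z - 180 = (z - 2)(z**2 + 2z - 15) + (-42z - 210)
  z**2 + 2z - 15 = (-(1/42)z + 1/14)(-42z - 210) + (0)
Last nonzero remainder: -42z - 210. Dividing through by -42 gives the monic gcd z + 5.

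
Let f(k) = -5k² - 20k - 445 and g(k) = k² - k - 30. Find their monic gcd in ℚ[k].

By polynomial division,
  -5k² - 20k - 445 = (-5)(k² - k - 30) + (-25k - 595)
  k² - k - 30 = (-(1/25)k + 124/125)(-25k - 595) + (14006/25)
  -25k - 595 = (-(625/14006)k - 14875/14006)(14006/25) + (0)
The last nonzero remainder is the constant 14006/25, so the polynomials are coprime and gcd = 1.

1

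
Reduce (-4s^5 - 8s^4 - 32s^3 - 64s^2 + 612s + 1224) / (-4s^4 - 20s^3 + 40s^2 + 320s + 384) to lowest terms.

By polynomial division,
  -4s^5 - 8s^4 - 32s^3 - 64s^2 + 612s + 1224 = (s - 3)(-4s^4 - 20s^3 + 40s^2 + 320s + 384) + (-132s^3 - 264s^2 + 1188s + 2376)
  -4s^4 - 20s^3 + 40s^2 + 320s + 384 = ((1/33)s + 1/11)(-132s^3 - 264s^2 + 1188s + 2376) + (28s^2 + 140s + 168)
  -132s^3 - 264s^2 + 1188s + 2376 = (-(33/7)s + 99/7)(28s^2 + 140s + 168) + (0)
Last nonzero remainder: 28s^2 + 140s + 168. Dividing through by 28 gives the monic gcd s^2 + 5s + 6.
Cancel s^2 + 5s + 6 from numerator and denominator to get the reduced form.

(s^3 - 3s^2 + 17s - 51)/(s^2 - 16)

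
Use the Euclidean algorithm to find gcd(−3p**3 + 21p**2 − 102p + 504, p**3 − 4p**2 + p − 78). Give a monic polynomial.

p − 6

Euclidean algorithm in ℚ[p]:
  −3p**3 + 21p**2 − 102p + 504 = (−3)(p**3 − 4p**2 + p − 78) + (9p**2 − 99p + 270)
  p**3 − 4p**2 + p − 78 = ((1/9)p + 7/9)(9p**2 − 99p + 270) + (48p − 288)
  9p**2 − 99p + 270 = ((3/16)p − 15/16)(48p − 288) + (0)
Last nonzero remainder: 48p − 288. Dividing through by 48 gives the monic gcd p − 6.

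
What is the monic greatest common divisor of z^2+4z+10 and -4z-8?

1

Apply the Euclidean algorithm:
  z^2+4z+10 = (-(1/4)z-1/2)(-4z-8) + (6)
  -4z-8 = (-(2/3)z-4/3)(6) + (0)
The last nonzero remainder is the constant 6, so the polynomials are coprime and gcd = 1.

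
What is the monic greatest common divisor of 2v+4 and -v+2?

1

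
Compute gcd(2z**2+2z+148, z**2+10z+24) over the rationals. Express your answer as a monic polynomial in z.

1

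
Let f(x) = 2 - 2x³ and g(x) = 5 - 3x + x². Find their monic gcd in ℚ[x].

Euclidean algorithm in ℚ[x]:
  -2x³ + 2 = (-2x - 6)(x² - 3x + 5) + (-8x + 32)
  x² - 3x + 5 = (-(1/8)x - 1/8)(-8x + 32) + (9)
  -8x + 32 = (-(8/9)x + 32/9)(9) + (0)
The last nonzero remainder is the constant 9, so the polynomials are coprime and gcd = 1.

1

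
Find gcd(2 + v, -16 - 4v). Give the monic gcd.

By polynomial division,
  v + 2 = (-1/4)(-4v - 16) + (-2)
  -4v - 16 = (2v + 8)(-2) + (0)
The last nonzero remainder is the constant -2, so the polynomials are coprime and gcd = 1.

1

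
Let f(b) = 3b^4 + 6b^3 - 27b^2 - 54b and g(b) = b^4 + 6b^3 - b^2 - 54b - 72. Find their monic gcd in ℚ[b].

b^3 + 2b^2 - 9b - 18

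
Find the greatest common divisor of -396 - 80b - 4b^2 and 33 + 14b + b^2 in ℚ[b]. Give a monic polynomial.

By polynomial division,
  -4b^2 - 80b - 396 = (-4)(b^2 + 14b + 33) + (-24b - 264)
  b^2 + 14b + 33 = (-(1/24)b - 1/8)(-24b - 264) + (0)
Last nonzero remainder: -24b - 264. Dividing through by -24 gives the monic gcd b + 11.

11 + b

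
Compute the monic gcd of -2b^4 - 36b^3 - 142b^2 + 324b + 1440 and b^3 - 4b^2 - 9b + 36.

b^2 - 9

By polynomial division,
  -2b^4 - 36b^3 - 142b^2 + 324b + 1440 = (-2b - 44)(b^3 - 4b^2 - 9b + 36) + (-336b^2 + 3024)
  b^3 - 4b^2 - 9b + 36 = (-(1/336)b + 1/84)(-336b^2 + 3024) + (0)
Last nonzero remainder: -336b^2 + 3024. Dividing through by -336 gives the monic gcd b^2 - 9.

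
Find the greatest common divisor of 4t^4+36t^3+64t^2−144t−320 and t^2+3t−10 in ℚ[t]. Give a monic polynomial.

Apply the Euclidean algorithm:
  4t^4+36t^3+64t^2−144t−320 = (4t^2+24t+32)(t^2+3t−10) + (0)
The last nonzero remainder t^2+3t−10 is already monic.

t^2+3t−10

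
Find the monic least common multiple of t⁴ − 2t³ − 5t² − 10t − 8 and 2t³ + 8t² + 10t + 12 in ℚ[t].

t⁵ + t⁴ − 11t³ − 25t² − 38t − 24

Repeated division with remainder:
  t⁴ − 2t³ − 5t² − 10t − 8 = ((1/2)t − 3)(2t³ + 8t² + 10t + 12) + (14t² + 14t + 28)
  2t³ + 8t² + 10t + 12 = ((1/7)t + 3/7)(14t² + 14t + 28) + (0)
Last nonzero remainder: 14t² + 14t + 28. Dividing through by 14 gives the monic gcd t² + t + 2.
Then lcm(f, g) = f·g / gcd(f, g); expanding and making the result monic gives the answer.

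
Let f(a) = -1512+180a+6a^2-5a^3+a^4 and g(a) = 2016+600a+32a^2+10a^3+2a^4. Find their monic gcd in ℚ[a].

252+12a+a^2+a^3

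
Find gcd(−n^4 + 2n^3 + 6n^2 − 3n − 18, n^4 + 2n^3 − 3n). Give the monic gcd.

By polynomial division,
  −n^4 + 2n^3 + 6n^2 − 3n − 18 = (−1)(n^4 + 2n^3 − 3n) + (4n^3 + 6n^2 − 6n − 18)
  n^4 + 2n^3 − 3n = ((1/4)n + 1/8)(4n^3 + 6n^2 − 6n − 18) + ((3/4)n^2 + (9/4)n + 9/4)
  4n^3 + 6n^2 − 6n − 18 = ((16/3)n − 8)((3/4)n^2 + (9/4)n + 9/4) + (0)
Last nonzero remainder: (3/4)n^2 + (9/4)n + 9/4. Dividing through by 3/4 gives the monic gcd n^2 + 3n + 3.

n^2 + 3n + 3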